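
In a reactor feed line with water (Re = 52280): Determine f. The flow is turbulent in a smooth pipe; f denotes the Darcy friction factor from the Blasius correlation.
Formula: f = \frac{0.316}{Re^{0.25}}
f = 0.316/52280^0.25 = 0.0209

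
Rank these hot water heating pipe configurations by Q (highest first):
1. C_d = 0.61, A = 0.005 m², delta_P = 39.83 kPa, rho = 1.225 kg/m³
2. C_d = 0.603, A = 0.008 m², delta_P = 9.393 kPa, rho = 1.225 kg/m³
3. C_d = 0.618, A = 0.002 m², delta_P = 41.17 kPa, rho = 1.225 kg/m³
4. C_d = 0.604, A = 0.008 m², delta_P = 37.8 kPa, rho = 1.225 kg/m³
Case 1: Q = 777.8 L/s
Case 2: Q = 597.4 L/s
Case 3: Q = 320.4 L/s
Case 4: Q = 1200 L/s
Ranking (highest first): 4, 1, 2, 3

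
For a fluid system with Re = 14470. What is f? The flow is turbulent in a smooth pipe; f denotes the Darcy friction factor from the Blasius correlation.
Formula: f = \frac{0.316}{Re^{0.25}}
f = 0.316/14470^0.25 = 0.02881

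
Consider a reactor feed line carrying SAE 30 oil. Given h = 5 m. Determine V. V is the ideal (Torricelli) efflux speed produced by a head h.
Formula: V = \sqrt{2 g h}
V = √(2·9.81·5) = 9.905 m/s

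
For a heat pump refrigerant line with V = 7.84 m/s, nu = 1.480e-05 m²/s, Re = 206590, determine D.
Formula: Re = \frac{V D}{\nu}
Substituting knowns: 206590 = 7.84·D/1.480e-05
Solving for D: D = 206590·1.480e-05/7.84 = 0.39 m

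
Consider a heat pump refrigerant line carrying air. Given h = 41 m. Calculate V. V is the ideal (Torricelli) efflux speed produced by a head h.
Formula: V = \sqrt{2 g h}
V = √(2·9.81·41) = 28.36 m/s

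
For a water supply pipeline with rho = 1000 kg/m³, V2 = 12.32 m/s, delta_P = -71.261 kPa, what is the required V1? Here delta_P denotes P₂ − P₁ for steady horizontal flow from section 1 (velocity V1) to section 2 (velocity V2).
Formula: \Delta P = \frac{1}{2} \rho (V_1^2 - V_2^2)
Substituting knowns: -71.261 = 0.5·1000·(V1² − 12.32²)/1000
Solving for V1: V1 = √(12.32² + 2·(-71.261·1000)/1000) = 3.043 m/s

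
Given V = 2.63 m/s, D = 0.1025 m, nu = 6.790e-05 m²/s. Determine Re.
Formula: Re = \frac{V D}{\nu}
Re = 2.63·0.1025/6.790e-05 = 3970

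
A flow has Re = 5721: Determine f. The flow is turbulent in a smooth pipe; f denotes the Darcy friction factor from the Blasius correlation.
Formula: f = \frac{0.316}{Re^{0.25}}
f = 0.316/5721^0.25 = 0.03633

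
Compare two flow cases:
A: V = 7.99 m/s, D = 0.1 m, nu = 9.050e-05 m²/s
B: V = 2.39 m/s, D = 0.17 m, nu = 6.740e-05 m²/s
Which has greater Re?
Re(A) = 8829, Re(B) = 6028. Answer: A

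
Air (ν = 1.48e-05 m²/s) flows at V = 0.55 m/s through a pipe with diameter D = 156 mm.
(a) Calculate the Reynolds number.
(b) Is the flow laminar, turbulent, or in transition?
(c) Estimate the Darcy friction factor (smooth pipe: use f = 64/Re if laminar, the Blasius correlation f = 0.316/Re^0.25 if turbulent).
(a) Re = V·D/ν = 0.55·0.156/1.48e-05 = 5797.3
(b) Flow regime: turbulent (Re > 4000)
(c) Friction factor: f = 0.316/Re^0.25 = 0.316/5797.3^0.25 = 0.03621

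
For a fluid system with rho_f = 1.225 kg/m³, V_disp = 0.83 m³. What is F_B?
Formula: F_B = \rho_f g V_{disp}
F_B = 1.225·9.81·0.83 = 9.974 N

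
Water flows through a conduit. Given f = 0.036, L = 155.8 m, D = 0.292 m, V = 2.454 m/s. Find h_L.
Formula: h_L = f \frac{L}{D} \frac{V^2}{2g}
h_L = 0.036·(155.8/0.292)·2.454²/(2·9.81) = 5.896 m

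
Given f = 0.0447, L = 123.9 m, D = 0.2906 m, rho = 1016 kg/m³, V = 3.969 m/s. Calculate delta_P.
Formula: \Delta P = f \frac{L}{D} \frac{\rho V^2}{2}
delta_P = 0.0447·(123.9/0.2906)·0.5·1016·3.969²/1000 = 152.5 kPa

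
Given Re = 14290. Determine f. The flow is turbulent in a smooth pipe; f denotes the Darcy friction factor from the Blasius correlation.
Formula: f = \frac{0.316}{Re^{0.25}}
f = 0.316/14290^0.25 = 0.0289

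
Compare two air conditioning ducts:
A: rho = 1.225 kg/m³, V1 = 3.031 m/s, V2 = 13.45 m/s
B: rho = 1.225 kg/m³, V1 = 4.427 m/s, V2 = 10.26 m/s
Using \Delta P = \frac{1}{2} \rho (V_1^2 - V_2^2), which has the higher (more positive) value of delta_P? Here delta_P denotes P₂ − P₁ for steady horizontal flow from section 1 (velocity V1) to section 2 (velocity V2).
delta_P(A) = -0.1052 kPa, delta_P(B) = -0.05247 kPa. Answer: B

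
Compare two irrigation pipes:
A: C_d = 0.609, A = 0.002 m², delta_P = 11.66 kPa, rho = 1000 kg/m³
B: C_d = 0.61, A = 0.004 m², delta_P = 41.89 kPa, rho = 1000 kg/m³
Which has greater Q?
Q(A) = 5.882 L/s, Q(B) = 22.33 L/s. Answer: B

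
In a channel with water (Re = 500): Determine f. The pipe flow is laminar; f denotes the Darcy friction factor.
Formula: f = \frac{64}{Re}
f = 64/500 = 0.128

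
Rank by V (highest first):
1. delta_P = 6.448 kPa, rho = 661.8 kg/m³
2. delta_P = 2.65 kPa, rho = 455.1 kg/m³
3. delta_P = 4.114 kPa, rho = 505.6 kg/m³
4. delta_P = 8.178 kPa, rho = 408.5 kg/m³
Case 1: V = 4.414 m/s
Case 2: V = 3.413 m/s
Case 3: V = 4.034 m/s
Case 4: V = 6.328 m/s
Ranking (highest first): 4, 1, 3, 2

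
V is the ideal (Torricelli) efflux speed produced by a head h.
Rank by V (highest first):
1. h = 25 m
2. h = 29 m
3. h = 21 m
Case 1: V = 22.15 m/s
Case 2: V = 23.85 m/s
Case 3: V = 20.3 m/s
Ranking (highest first): 2, 1, 3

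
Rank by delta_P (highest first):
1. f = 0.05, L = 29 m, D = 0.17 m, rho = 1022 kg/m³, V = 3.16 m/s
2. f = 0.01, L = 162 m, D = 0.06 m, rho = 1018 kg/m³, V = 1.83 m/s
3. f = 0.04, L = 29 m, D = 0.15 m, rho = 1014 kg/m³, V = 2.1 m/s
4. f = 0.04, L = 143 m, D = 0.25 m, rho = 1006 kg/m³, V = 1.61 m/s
Case 1: delta_P = 43.52 kPa
Case 2: delta_P = 46.02 kPa
Case 3: delta_P = 17.29 kPa
Case 4: delta_P = 29.83 kPa
Ranking (highest first): 2, 1, 4, 3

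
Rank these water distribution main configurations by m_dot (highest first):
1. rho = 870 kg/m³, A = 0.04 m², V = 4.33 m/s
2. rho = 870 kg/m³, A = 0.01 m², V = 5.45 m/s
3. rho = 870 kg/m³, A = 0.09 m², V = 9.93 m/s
Case 1: m_dot = 150.7 kg/s
Case 2: m_dot = 47.42 kg/s
Case 3: m_dot = 777.5 kg/s
Ranking (highest first): 3, 1, 2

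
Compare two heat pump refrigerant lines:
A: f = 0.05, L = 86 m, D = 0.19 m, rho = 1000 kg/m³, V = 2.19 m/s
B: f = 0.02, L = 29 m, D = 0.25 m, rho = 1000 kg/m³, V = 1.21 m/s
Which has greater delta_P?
delta_P(A) = 54.27 kPa, delta_P(B) = 1.698 kPa. Answer: A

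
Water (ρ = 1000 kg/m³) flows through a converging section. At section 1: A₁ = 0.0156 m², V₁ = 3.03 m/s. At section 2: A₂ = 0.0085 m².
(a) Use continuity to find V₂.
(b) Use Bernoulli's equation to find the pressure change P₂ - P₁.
(a) Continuity: A₁V₁=A₂V₂ -> V₂=A₁V₁/A₂=0.0156*3.03/0.0085=5.56 m/s
(b) Bernoulli: P₂-P₁=0.5*rho*(V₁^2-V₂^2)/1000=0.5*1000*(3.03^2-5.56^2)/1000=-10.87 kPa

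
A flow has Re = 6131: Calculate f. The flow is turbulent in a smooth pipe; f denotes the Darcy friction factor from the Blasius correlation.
Formula: f = \frac{0.316}{Re^{0.25}}
f = 0.316/6131^0.25 = 0.03571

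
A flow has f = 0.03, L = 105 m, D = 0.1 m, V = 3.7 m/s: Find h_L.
Formula: h_L = f \frac{L}{D} \frac{V^2}{2g}
h_L = 0.03·(105/0.1)·3.7²/(2·9.81) = 21.98 m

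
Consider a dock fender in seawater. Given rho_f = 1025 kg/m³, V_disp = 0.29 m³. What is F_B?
Formula: F_B = \rho_f g V_{disp}
F_B = 1025·9.81·0.29 = 2916 N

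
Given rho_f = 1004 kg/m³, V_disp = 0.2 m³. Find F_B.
Formula: F_B = \rho_f g V_{disp}
F_B = 1004·9.81·0.2 = 1970 N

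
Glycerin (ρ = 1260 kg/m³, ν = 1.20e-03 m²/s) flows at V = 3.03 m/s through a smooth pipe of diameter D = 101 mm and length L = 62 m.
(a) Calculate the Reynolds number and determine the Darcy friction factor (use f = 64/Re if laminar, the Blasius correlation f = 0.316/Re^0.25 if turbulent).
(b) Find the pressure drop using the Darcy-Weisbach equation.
(a) Re = V·D/ν = 3.03·0.101/1.20e-03 = 255.03 → laminar (Re < 2300); f = 64/Re = 64/255.03 = 0.25095
(b) Darcy-Weisbach: ΔP = f·(L/D)·½ρV²/1000 = 0.25095·(62/0.101)·½·1260·3.03²/1000 = 891 kPa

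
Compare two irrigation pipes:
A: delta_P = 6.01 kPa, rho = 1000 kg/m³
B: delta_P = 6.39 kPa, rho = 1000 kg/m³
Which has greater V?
V(A) = 3.467 m/s, V(B) = 3.575 m/s. Answer: B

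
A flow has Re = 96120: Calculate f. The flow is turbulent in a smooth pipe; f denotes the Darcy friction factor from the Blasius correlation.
Formula: f = \frac{0.316}{Re^{0.25}}
f = 0.316/96120^0.25 = 0.01795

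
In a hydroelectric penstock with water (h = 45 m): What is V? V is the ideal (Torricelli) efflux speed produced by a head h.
Formula: V = \sqrt{2 g h}
V = √(2·9.81·45) = 29.71 m/s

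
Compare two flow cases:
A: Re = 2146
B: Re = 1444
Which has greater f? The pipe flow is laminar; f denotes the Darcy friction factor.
f(A) = 0.02982, f(B) = 0.04432. Answer: B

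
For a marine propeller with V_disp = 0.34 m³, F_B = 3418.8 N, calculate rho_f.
Formula: F_B = \rho_f g V_{disp}
Substituting knowns: 3418.8 = rho_f·9.81·0.34
Solving for rho_f: rho_f = 3418.8/(9.81·0.34) = 1025 kg/m³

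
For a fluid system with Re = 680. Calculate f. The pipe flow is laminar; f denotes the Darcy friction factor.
Formula: f = \frac{64}{Re}
f = 64/680 = 0.09412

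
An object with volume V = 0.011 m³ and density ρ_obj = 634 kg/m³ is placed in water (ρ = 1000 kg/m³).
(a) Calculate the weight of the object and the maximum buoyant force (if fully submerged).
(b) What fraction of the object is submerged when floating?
(a) W=rho_obj*g*V=634*9.81*0.011=68.4 N; F_B(max)=rho*g*V=1000*9.81*0.011=107.9 N
(b) Floating fraction=rho_obj/rho=634/1000=0.634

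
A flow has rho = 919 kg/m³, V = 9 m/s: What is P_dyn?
Formula: P_{dyn} = \frac{1}{2} \rho V^2
P_dyn = 0.5·919·9²/1000 = 37.22 kPa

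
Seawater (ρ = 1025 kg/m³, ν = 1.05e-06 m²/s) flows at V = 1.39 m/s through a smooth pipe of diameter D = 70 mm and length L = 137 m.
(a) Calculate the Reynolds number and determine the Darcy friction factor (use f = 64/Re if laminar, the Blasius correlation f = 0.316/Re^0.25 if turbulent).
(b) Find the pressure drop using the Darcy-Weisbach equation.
(a) Re = V·D/ν = 1.39·0.07/1.05e-06 = 92667 → turbulent (Re > 4000); f = 0.316/Re^0.25 = 0.316/92667^0.25 = 0.018112
(b) Darcy-Weisbach: ΔP = f·(L/D)·½ρV²/1000 = 0.018112·(137/0.070)·½·1025·1.39²/1000 = 35.1 kPa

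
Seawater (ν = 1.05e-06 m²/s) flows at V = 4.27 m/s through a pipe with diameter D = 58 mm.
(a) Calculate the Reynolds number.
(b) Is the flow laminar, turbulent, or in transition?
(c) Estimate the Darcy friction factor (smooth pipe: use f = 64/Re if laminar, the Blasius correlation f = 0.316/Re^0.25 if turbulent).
(a) Re = V·D/ν = 4.27·0.058/1.05e-06 = 235870
(b) Flow regime: turbulent (Re > 4000)
(c) Friction factor: f = 0.316/Re^0.25 = 0.316/235870^0.25 = 0.01434 (Blasius is strictly valid for Re ≲ 1e5; used here as the smooth-pipe estimate the problem specifies)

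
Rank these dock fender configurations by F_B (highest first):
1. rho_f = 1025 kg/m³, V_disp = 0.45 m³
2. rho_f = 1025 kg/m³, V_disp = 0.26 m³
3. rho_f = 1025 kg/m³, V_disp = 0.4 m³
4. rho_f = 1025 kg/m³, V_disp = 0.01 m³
Case 1: F_B = 4525 N
Case 2: F_B = 2614 N
Case 3: F_B = 4022 N
Case 4: F_B = 100.6 N
Ranking (highest first): 1, 3, 2, 4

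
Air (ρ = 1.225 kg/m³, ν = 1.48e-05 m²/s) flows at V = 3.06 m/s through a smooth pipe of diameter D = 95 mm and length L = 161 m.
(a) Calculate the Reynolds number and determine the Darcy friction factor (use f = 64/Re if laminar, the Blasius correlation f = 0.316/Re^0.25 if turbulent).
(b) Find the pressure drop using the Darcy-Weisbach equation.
(a) Re = V·D/ν = 3.06·0.095/1.48e-05 = 19642 → turbulent (Re > 4000); f = 0.316/Re^0.25 = 0.316/19642^0.25 = 0.026693
(b) Darcy-Weisbach: ΔP = f·(L/D)·½ρV²/1000 = 0.026693·(161/0.095)·½·1.225·3.06²/1000 = 0.2594 kPa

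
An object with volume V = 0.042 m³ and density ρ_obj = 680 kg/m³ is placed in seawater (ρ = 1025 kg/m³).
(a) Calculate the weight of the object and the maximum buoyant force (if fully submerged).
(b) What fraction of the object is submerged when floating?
(a) W=rho_obj*g*V=680*9.81*0.042=280.2 N; F_B(max)=rho*g*V=1025*9.81*0.042=422.3 N
(b) Floating fraction=rho_obj/rho=680/1025=0.663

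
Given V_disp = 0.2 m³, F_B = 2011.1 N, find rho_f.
Formula: F_B = \rho_f g V_{disp}
Substituting knowns: 2011.1 = rho_f·9.81·0.2
Solving for rho_f: rho_f = 2011.1/(9.81·0.2) = 1025 kg/m³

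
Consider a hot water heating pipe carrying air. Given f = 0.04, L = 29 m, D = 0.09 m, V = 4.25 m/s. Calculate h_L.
Formula: h_L = f \frac{L}{D} \frac{V^2}{2g}
h_L = 0.04·(29/0.09)·4.25²/(2·9.81) = 11.87 m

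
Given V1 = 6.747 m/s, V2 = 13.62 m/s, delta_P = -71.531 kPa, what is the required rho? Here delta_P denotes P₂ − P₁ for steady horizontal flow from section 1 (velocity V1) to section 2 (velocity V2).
Formula: \Delta P = \frac{1}{2} \rho (V_1^2 - V_2^2)
Substituting knowns: -71.531 = 0.5·rho·(6.747² − 13.62²)/1000
Solving for rho: rho = 2·(-71.531·1000)/(6.747² − 13.62²) = 1022 kg/m³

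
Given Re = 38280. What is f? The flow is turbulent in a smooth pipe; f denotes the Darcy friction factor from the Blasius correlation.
Formula: f = \frac{0.316}{Re^{0.25}}
f = 0.316/38280^0.25 = 0.02259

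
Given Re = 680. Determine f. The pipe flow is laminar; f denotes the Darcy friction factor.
Formula: f = \frac{64}{Re}
f = 64/680 = 0.09412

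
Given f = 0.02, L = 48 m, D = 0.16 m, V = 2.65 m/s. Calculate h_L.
Formula: h_L = f \frac{L}{D} \frac{V^2}{2g}
h_L = 0.02·(48/0.16)·2.65²/(2·9.81) = 2.148 m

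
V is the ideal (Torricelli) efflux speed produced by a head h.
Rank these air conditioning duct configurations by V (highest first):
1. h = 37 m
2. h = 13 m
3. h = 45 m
Case 1: V = 26.94 m/s
Case 2: V = 15.97 m/s
Case 3: V = 29.71 m/s
Ranking (highest first): 3, 1, 2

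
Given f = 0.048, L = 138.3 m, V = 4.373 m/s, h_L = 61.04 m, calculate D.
Formula: h_L = f \frac{L}{D} \frac{V^2}{2g}
Substituting knowns: 61.04 = 0.048·(138.3/D)·4.373²/(2·9.81)
Solving for D: D = 0.048·138.3·4.373²/(2·9.81·61.04) = 0.106 m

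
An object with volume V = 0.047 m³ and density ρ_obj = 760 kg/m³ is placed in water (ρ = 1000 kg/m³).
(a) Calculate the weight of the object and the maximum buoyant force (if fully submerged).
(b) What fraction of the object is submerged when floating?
(a) W=rho_obj*g*V=760*9.81*0.047=350.4 N; F_B(max)=rho*g*V=1000*9.81*0.047=461.1 N
(b) Floating fraction=rho_obj/rho=760/1000=0.760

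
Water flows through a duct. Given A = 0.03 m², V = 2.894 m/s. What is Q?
Formula: Q = A V
Q = 0.03·2.894·1000 = 86.82 L/s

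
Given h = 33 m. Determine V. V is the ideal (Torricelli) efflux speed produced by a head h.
Formula: V = \sqrt{2 g h}
V = √(2·9.81·33) = 25.45 m/s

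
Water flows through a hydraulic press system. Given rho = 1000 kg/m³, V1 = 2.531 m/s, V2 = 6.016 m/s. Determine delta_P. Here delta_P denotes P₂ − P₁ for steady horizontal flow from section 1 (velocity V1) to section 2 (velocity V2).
Formula: \Delta P = \frac{1}{2} \rho (V_1^2 - V_2^2)
delta_P = 0.5·1000·(2.531² − 6.016²)/1000 = -14.89 kPa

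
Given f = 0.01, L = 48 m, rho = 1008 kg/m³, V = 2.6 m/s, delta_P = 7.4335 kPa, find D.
Formula: \Delta P = f \frac{L}{D} \frac{\rho V^2}{2}
Substituting knowns: 7.4335 = 0.01·(48/D)·0.5·1008·2.6²/1000
Solving for D: D = 0.01·48·0.5·1008·2.6²/(7.4335·1000) = 0.22 m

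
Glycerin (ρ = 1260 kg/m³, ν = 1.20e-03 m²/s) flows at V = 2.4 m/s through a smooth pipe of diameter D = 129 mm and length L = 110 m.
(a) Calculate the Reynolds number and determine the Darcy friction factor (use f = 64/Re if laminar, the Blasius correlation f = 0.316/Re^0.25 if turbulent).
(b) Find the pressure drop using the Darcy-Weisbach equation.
(a) Re = V·D/ν = 2.4·0.129/1.20e-03 = 258 → laminar (Re < 2300); f = 64/Re = 64/258 = 0.24806
(b) Darcy-Weisbach: ΔP = f·(L/D)·½ρV²/1000 = 0.24806·(110/0.129)·½·1260·2.4²/1000 = 767.6 kPa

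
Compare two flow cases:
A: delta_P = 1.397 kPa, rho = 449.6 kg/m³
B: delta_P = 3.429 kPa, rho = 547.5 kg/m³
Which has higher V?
V(A) = 2.493 m/s, V(B) = 3.539 m/s. Answer: B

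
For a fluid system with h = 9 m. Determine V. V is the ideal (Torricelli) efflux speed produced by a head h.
Formula: V = \sqrt{2 g h}
V = √(2·9.81·9) = 13.29 m/s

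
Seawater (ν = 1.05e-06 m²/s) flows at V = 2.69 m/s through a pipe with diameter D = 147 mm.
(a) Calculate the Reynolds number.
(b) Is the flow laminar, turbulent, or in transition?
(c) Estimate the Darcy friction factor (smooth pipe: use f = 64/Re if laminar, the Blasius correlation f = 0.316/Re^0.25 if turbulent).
(a) Re = V·D/ν = 2.69·0.147/1.05e-06 = 376600
(b) Flow regime: turbulent (Re > 4000)
(c) Friction factor: f = 0.316/Re^0.25 = 0.316/376600^0.25 = 0.01276 (Blasius is strictly valid for Re ≲ 1e5; used here as the smooth-pipe estimate the problem specifies)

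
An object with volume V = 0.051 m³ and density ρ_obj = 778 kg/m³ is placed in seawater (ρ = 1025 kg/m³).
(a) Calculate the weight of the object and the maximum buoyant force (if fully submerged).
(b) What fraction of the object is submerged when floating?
(a) W=rho_obj*g*V=778*9.81*0.051=389.2 N; F_B(max)=rho*g*V=1025*9.81*0.051=512.8 N
(b) Floating fraction=rho_obj/rho=778/1025=0.759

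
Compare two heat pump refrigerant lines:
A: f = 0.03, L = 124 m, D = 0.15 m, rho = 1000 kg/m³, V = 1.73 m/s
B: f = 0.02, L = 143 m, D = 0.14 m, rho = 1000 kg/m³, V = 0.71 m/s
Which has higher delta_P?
delta_P(A) = 37.11 kPa, delta_P(B) = 5.149 kPa. Answer: A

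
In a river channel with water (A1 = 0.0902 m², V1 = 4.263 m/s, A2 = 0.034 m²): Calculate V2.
Formula: V_2 = \frac{A_1 V_1}{A_2}
V2 = 0.0902·4.263/0.034 = 11.31 m/s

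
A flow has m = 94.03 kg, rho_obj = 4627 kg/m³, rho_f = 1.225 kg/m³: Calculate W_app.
Formula: W_{app} = mg\left(1 - \frac{\rho_f}{\rho_{obj}}\right)
W_app = 94.03·9.81·(1 − 1.225/4627) = 922.2 N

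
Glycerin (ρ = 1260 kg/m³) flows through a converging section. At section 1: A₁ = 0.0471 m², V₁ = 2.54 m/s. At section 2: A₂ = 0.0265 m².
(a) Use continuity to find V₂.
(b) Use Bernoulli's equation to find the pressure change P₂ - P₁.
(a) Continuity: A₁V₁=A₂V₂ -> V₂=A₁V₁/A₂=0.0471*2.54/0.0265=4.51 m/s
(b) Bernoulli: P₂-P₁=0.5*rho*(V₁^2-V₂^2)/1000=0.5*1260*(2.54^2-4.51^2)/1000=-8.75 kPa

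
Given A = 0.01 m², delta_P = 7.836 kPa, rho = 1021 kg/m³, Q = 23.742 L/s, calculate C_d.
Formula: Q = C_d A \sqrt{\frac{2 \Delta P}{\rho}}
Substituting knowns: 23.742 = C_d·0.01·√(2·(7.836·1000)/1021)·1000
Solving for C_d: C_d = (23.742/1000)/(0.01·√(2·(7.836·1000)/1021)) = 0.606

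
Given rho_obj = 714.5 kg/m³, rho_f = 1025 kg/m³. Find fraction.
Formula: f_{sub} = \frac{\rho_{obj}}{\rho_f}
fraction = 714.5/1025 = 0.6971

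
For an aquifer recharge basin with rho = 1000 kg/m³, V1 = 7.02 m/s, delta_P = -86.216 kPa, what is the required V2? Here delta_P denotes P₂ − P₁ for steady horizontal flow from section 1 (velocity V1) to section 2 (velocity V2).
Formula: \Delta P = \frac{1}{2} \rho (V_1^2 - V_2^2)
Substituting knowns: -86.216 = 0.5·1000·(7.02² − V2²)/1000
Solving for V2: V2 = √(7.02² − 2·(-86.216·1000)/1000) = 14.89 m/s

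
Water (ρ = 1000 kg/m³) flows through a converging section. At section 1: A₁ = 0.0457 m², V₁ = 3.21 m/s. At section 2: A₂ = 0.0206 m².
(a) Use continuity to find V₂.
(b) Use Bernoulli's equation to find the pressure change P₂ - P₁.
(a) Continuity: A₁V₁=A₂V₂ -> V₂=A₁V₁/A₂=0.0457*3.21/0.0206=7.12 m/s
(b) Bernoulli: P₂-P₁=0.5*rho*(V₁^2-V₂^2)/1000=0.5*1000*(3.21^2-7.12^2)/1000=-20.2 kPa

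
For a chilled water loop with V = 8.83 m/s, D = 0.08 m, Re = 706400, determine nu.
Formula: Re = \frac{V D}{\nu}
Substituting knowns: 706400 = 8.83·0.08/nu
Solving for nu: nu = 8.83·0.08/706400 = 1.000e-06 m²/s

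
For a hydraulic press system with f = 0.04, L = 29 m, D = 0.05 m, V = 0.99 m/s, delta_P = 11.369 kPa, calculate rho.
Formula: \Delta P = f \frac{L}{D} \frac{\rho V^2}{2}
Substituting knowns: 11.369 = 0.04·(29/0.05)·0.5·rho·0.99²/1000
Solving for rho: rho = (11.369·1000)/(0.04·(29/0.05)·0.5·0.99²) = 1000 kg/m³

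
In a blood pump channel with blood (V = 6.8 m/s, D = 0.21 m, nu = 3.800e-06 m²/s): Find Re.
Formula: Re = \frac{V D}{\nu}
Re = 6.8·0.21/3.800e-06 = 375789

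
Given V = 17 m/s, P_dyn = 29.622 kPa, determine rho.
Formula: P_{dyn} = \frac{1}{2} \rho V^2
Substituting knowns: 29.622 = 0.5·rho·17²/1000
Solving for rho: rho = 2·(29.622·1000)/17² = 205 kg/m³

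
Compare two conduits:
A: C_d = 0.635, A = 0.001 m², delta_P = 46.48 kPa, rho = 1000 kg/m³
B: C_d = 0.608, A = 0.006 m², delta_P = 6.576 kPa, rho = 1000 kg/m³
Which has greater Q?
Q(A) = 6.122 L/s, Q(B) = 13.23 L/s. Answer: B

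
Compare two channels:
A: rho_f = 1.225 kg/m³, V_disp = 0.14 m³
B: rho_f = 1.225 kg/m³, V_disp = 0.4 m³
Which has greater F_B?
F_B(A) = 1.682 N, F_B(B) = 4.807 N. Answer: B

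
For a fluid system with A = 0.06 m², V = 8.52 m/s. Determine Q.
Formula: Q = A V
Q = 0.06·8.52·1000 = 511.2 L/s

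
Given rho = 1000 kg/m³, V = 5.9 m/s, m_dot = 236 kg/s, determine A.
Formula: \dot{m} = \rho A V
Substituting knowns: 236 = 1000·A·5.9
Solving for A: A = 236/(1000·5.9) = 0.04 m²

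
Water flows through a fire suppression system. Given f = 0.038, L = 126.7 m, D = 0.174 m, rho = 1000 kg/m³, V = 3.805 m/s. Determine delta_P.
Formula: \Delta P = f \frac{L}{D} \frac{\rho V^2}{2}
delta_P = 0.038·(126.7/0.174)·0.5·1000·3.805²/1000 = 200.3 kPa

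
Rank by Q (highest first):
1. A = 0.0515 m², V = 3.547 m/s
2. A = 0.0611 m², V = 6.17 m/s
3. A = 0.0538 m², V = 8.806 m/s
Case 1: Q = 182.7 L/s
Case 2: Q = 377 L/s
Case 3: Q = 473.8 L/s
Ranking (highest first): 3, 2, 1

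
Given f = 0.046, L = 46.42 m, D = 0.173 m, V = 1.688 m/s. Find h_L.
Formula: h_L = f \frac{L}{D} \frac{V^2}{2g}
h_L = 0.046·(46.42/0.173)·1.688²/(2·9.81) = 1.793 m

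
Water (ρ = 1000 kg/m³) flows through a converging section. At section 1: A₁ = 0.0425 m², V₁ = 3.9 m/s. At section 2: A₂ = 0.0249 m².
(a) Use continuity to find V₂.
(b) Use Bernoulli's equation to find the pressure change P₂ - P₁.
(a) Continuity: A₁V₁=A₂V₂ -> V₂=A₁V₁/A₂=0.0425*3.9/0.0249=6.66 m/s
(b) Bernoulli: P₂-P₁=0.5*rho*(V₁^2-V₂^2)/1000=0.5*1000*(3.9^2-6.66^2)/1000=-14.57 kPa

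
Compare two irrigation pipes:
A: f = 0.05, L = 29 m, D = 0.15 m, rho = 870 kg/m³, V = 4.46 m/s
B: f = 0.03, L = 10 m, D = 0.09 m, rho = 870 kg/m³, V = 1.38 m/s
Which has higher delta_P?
delta_P(A) = 83.64 kPa, delta_P(B) = 2.761 kPa. Answer: A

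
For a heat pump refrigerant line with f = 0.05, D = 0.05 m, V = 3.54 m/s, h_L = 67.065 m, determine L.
Formula: h_L = f \frac{L}{D} \frac{V^2}{2g}
Substituting knowns: 67.065 = 0.05·(L/0.05)·3.54²/(2·9.81)
Solving for L: L = 67.065·2·9.81·0.05/(0.05·3.54²) = 105 m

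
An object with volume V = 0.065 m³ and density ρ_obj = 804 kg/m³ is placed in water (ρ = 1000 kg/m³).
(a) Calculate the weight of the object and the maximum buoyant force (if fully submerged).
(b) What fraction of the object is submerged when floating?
(a) W=rho_obj*g*V=804*9.81*0.065=512.7 N; F_B(max)=rho*g*V=1000*9.81*0.065=637.6 N
(b) Floating fraction=rho_obj/rho=804/1000=0.804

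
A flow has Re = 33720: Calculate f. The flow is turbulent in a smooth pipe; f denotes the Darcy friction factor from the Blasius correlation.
Formula: f = \frac{0.316}{Re^{0.25}}
f = 0.316/33720^0.25 = 0.02332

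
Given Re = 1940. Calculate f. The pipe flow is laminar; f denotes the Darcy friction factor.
Formula: f = \frac{64}{Re}
f = 64/1940 = 0.03299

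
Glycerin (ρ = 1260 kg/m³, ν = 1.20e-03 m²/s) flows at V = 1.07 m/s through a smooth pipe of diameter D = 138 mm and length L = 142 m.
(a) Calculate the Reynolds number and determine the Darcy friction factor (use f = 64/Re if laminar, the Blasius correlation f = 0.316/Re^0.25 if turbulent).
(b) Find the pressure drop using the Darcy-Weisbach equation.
(a) Re = V·D/ν = 1.07·0.138/1.20e-03 = 123.05 → laminar (Re < 2300); f = 64/Re = 64/123.05 = 0.52011
(b) Darcy-Weisbach: ΔP = f·(L/D)·½ρV²/1000 = 0.52011·(142/0.138)·½·1260·1.07²/1000 = 386 kPa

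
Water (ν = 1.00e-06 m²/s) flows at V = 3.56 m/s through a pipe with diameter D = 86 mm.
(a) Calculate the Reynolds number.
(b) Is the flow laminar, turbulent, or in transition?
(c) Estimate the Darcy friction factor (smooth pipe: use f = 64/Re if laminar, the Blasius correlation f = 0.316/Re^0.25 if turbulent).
(a) Re = V·D/ν = 3.56·0.086/1.00e-06 = 306160
(b) Flow regime: turbulent (Re > 4000)
(c) Friction factor: f = 0.316/Re^0.25 = 0.316/306160^0.25 = 0.01343 (Blasius is strictly valid for Re ≲ 1e5; used here as the smooth-pipe estimate the problem specifies)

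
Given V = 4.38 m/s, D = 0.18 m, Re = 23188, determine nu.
Formula: Re = \frac{V D}{\nu}
Substituting knowns: 23188 = 4.38·0.18/nu
Solving for nu: nu = 4.38·0.18/23188 = 3.400e-05 m²/s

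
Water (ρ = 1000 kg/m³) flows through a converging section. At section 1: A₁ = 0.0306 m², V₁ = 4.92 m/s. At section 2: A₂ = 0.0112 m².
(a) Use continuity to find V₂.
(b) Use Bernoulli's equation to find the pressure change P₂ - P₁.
(a) Continuity: A₁V₁=A₂V₂ -> V₂=A₁V₁/A₂=0.0306*4.92/0.0112=13.44 m/s
(b) Bernoulli: P₂-P₁=0.5*rho*(V₁^2-V₂^2)/1000=0.5*1000*(4.92^2-13.44^2)/1000=-78.21 kPa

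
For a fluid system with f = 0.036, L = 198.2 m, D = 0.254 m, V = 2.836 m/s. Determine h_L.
Formula: h_L = f \frac{L}{D} \frac{V^2}{2g}
h_L = 0.036·(198.2/0.254)·2.836²/(2·9.81) = 11.52 m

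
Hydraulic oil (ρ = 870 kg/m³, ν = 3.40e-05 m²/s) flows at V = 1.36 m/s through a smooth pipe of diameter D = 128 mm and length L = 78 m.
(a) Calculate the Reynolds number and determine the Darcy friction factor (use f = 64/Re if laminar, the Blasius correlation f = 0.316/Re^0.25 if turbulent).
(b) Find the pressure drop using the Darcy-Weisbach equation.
(a) Re = V·D/ν = 1.36·0.128/3.40e-05 = 5120 → turbulent (Re > 4000); f = 0.316/Re^0.25 = 0.316/5120^0.25 = 0.037357
(b) Darcy-Weisbach: ΔP = f·(L/D)·½ρV²/1000 = 0.037357·(78/0.128)·½·870·1.36²/1000 = 18.32 kPa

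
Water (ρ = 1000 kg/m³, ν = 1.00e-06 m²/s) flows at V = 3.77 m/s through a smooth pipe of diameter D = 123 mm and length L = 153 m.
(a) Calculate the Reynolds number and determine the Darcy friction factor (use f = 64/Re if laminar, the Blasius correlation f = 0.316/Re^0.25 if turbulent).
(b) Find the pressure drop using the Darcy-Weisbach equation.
(a) Re = V·D/ν = 3.77·0.123/1.00e-06 = 463710 → turbulent (Re > 4000); f = 0.316/Re^0.25 = 0.316/463710^0.25 = 0.012109 (Blasius is strictly valid for Re ≲ 1e5; used here as the smooth-pipe estimate the problem specifies)
(b) Darcy-Weisbach: ΔP = f·(L/D)·½ρV²/1000 = 0.012109·(153/0.123)·½·1000·3.77²/1000 = 107 kPa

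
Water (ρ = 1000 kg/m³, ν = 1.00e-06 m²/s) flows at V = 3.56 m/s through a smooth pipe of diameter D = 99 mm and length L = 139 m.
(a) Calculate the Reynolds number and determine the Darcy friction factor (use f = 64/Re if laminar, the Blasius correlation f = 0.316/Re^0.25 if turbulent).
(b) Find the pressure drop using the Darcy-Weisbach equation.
(a) Re = V·D/ν = 3.56·0.099/1.00e-06 = 352440 → turbulent (Re > 4000); f = 0.316/Re^0.25 = 0.316/352440^0.25 = 0.012969 (Blasius is strictly valid for Re ≲ 1e5; used here as the smooth-pipe estimate the problem specifies)
(b) Darcy-Weisbach: ΔP = f·(L/D)·½ρV²/1000 = 0.012969·(139/0.099)·½·1000·3.56²/1000 = 115.4 kPa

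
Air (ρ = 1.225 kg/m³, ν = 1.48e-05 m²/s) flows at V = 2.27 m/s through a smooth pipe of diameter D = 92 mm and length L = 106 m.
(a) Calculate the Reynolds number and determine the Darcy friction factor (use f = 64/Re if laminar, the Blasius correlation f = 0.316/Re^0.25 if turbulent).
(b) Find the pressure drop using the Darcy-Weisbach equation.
(a) Re = V·D/ν = 2.27·0.092/1.48e-05 = 14111 → turbulent (Re > 4000); f = 0.316/Re^0.25 = 0.316/14111^0.25 = 0.028993
(b) Darcy-Weisbach: ΔP = f·(L/D)·½ρV²/1000 = 0.028993·(106/0.092)·½·1.225·2.27²/1000 = 0.1054 kPa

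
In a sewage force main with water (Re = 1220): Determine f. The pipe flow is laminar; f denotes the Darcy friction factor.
Formula: f = \frac{64}{Re}
f = 64/1220 = 0.05246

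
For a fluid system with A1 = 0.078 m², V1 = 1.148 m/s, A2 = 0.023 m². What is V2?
Formula: V_2 = \frac{A_1 V_1}{A_2}
V2 = 0.078·1.148/0.023 = 3.893 m/s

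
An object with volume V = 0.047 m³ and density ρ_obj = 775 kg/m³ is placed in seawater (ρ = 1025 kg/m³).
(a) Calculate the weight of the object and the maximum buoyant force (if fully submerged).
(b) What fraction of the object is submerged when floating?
(a) W=rho_obj*g*V=775*9.81*0.047=357.3 N; F_B(max)=rho*g*V=1025*9.81*0.047=472.6 N
(b) Floating fraction=rho_obj/rho=775/1025=0.756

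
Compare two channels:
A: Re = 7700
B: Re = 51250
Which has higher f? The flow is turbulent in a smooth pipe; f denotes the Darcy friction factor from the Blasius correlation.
f(A) = 0.03373, f(B) = 0.021. Answer: A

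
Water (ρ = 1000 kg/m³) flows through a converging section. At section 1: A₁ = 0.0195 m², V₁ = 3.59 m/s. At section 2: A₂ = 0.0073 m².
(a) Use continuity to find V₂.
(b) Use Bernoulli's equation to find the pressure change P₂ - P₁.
(a) Continuity: A₁V₁=A₂V₂ -> V₂=A₁V₁/A₂=0.0195*3.59/0.0073=9.59 m/s
(b) Bernoulli: P₂-P₁=0.5*rho*(V₁^2-V₂^2)/1000=0.5*1000*(3.59^2-9.59^2)/1000=-39.54 kPa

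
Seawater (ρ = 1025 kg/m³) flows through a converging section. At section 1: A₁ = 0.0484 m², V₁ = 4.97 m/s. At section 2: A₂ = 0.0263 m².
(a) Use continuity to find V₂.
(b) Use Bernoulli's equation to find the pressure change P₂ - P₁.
(a) Continuity: A₁V₁=A₂V₂ -> V₂=A₁V₁/A₂=0.0484*4.97/0.0263=9.15 m/s
(b) Bernoulli: P₂-P₁=0.5*rho*(V₁^2-V₂^2)/1000=0.5*1025*(4.97^2-9.15^2)/1000=-30.25 kPa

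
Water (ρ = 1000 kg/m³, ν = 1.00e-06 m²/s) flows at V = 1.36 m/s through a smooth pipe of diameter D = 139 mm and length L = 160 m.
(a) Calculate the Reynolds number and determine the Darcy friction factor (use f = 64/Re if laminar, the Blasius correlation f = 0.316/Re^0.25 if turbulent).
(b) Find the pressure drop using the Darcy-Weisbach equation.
(a) Re = V·D/ν = 1.36·0.139/1.00e-06 = 189040 → turbulent (Re > 4000); f = 0.316/Re^0.25 = 0.316/189040^0.25 = 0.015155 (Blasius is strictly valid for Re ≲ 1e5; used here as the smooth-pipe estimate the problem specifies)
(b) Darcy-Weisbach: ΔP = f·(L/D)·½ρV²/1000 = 0.015155·(160/0.139)·½·1000·1.36²/1000 = 16.13 kPa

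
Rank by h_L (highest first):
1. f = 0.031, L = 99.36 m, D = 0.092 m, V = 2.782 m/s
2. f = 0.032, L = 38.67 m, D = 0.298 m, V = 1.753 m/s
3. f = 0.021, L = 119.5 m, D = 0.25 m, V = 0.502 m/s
Case 1: h_L = 13.21 m
Case 2: h_L = 0.6504 m
Case 3: h_L = 0.1289 m
Ranking (highest first): 1, 2, 3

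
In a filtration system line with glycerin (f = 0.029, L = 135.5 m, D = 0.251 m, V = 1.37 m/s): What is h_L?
Formula: h_L = f \frac{L}{D} \frac{V^2}{2g}
h_L = 0.029·(135.5/0.251)·1.37²/(2·9.81) = 1.498 m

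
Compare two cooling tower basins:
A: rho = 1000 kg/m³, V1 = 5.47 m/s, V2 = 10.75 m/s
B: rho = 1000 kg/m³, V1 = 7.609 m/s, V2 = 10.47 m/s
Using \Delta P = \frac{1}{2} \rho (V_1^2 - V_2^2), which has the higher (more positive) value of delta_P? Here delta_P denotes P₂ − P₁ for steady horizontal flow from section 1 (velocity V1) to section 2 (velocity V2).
delta_P(A) = -42.82 kPa, delta_P(B) = -25.86 kPa. Answer: B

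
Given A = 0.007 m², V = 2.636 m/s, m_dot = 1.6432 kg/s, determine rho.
Formula: \dot{m} = \rho A V
Substituting knowns: 1.6432 = rho·0.007·2.636
Solving for rho: rho = 1.6432/(0.007·2.636) = 89.05 kg/m³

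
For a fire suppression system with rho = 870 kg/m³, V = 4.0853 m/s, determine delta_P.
Formula: V = \sqrt{\frac{2 \Delta P}{\rho}}
Substituting knowns: 4.0853 = √(2·(delta_P·1000)/870)
Solving for delta_P: delta_P = 4.0853²·870/2/1000 = 7.26 kPa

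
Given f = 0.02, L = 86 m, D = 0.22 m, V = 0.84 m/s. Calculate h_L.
Formula: h_L = f \frac{L}{D} \frac{V^2}{2g}
h_L = 0.02·(86/0.22)·0.84²/(2·9.81) = 0.2812 m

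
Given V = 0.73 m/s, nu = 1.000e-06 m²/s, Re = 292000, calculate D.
Formula: Re = \frac{V D}{\nu}
Substituting knowns: 292000 = 0.73·D/1.000e-06
Solving for D: D = 292000·1.000e-06/0.73 = 0.4 m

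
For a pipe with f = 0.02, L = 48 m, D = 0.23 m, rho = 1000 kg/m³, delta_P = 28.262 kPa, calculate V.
Formula: \Delta P = f \frac{L}{D} \frac{\rho V^2}{2}
Substituting knowns: 28.262 = 0.02·(48/0.23)·0.5·1000·V²/1000
Solving for V: V = √((28.262·1000)/(0.02·(48/0.23)·0.5·1000)) = 3.68 m/s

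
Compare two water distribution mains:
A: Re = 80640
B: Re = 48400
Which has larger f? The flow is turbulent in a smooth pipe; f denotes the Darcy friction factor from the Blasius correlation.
f(A) = 0.01875, f(B) = 0.0213. Answer: B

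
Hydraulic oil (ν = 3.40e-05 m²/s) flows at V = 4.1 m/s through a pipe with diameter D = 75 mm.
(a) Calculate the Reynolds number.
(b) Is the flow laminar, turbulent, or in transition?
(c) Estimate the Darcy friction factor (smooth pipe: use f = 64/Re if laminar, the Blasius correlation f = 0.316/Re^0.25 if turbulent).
(a) Re = V·D/ν = 4.1·0.075/3.40e-05 = 9044.1
(b) Flow regime: turbulent (Re > 4000)
(c) Friction factor: f = 0.316/Re^0.25 = 0.316/9044.1^0.25 = 0.0324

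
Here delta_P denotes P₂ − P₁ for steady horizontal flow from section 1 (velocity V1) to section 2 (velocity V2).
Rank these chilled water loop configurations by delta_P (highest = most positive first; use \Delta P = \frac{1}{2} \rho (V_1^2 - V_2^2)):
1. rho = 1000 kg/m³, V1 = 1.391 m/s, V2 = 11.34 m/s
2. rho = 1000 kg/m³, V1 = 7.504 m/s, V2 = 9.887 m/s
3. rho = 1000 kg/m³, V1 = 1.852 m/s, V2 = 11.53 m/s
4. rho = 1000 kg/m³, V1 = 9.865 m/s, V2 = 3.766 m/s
Case 1: delta_P = -63.33 kPa
Case 2: delta_P = -20.72 kPa
Case 3: delta_P = -64.76 kPa
Case 4: delta_P = 41.57 kPa
Ranking (highest first): 4, 2, 1, 3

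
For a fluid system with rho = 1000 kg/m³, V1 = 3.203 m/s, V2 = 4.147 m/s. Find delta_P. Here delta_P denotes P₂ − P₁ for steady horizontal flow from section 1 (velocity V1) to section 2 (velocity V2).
Formula: \Delta P = \frac{1}{2} \rho (V_1^2 - V_2^2)
delta_P = 0.5·1000·(3.203² − 4.147²)/1000 = -3.469 kPa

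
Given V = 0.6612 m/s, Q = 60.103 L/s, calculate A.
Formula: Q = A V
Substituting knowns: 60.103 = A·0.6612·1000
Solving for A: A = (60.103/1000)/0.6612 = 0.0909 m²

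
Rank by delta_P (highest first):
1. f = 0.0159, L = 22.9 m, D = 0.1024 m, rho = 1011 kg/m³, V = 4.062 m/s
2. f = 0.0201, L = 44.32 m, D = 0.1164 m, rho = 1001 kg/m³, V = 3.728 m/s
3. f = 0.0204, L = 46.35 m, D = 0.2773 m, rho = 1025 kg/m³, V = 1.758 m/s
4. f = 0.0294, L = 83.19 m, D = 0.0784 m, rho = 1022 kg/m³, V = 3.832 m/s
Case 1: delta_P = 29.66 kPa
Case 2: delta_P = 53.24 kPa
Case 3: delta_P = 5.401 kPa
Case 4: delta_P = 234.1 kPa
Ranking (highest first): 4, 2, 1, 3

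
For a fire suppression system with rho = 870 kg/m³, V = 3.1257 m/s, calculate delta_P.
Formula: V = \sqrt{\frac{2 \Delta P}{\rho}}
Substituting knowns: 3.1257 = √(2·(delta_P·1000)/870)
Solving for delta_P: delta_P = 3.1257²·870/2/1000 = 4.25 kPa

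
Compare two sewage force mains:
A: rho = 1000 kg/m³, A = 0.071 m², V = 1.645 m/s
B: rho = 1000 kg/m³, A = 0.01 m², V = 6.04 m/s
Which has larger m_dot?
m_dot(A) = 116.8 kg/s, m_dot(B) = 60.4 kg/s. Answer: A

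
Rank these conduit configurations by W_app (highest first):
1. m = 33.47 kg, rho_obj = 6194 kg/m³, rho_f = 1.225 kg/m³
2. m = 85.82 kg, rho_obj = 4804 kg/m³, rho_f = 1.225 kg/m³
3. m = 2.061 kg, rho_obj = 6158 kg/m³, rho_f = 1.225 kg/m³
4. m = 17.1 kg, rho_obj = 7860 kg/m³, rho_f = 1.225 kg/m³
Case 1: W_app = 328.3 N
Case 2: W_app = 841.7 N
Case 3: W_app = 20.21 N
Case 4: W_app = 167.7 N
Ranking (highest first): 2, 1, 4, 3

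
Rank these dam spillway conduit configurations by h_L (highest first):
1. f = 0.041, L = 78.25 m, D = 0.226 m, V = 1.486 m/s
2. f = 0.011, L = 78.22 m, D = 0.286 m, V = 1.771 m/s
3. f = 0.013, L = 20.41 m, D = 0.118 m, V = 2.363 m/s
Case 1: h_L = 1.598 m
Case 2: h_L = 0.4809 m
Case 3: h_L = 0.6399 m
Ranking (highest first): 1, 3, 2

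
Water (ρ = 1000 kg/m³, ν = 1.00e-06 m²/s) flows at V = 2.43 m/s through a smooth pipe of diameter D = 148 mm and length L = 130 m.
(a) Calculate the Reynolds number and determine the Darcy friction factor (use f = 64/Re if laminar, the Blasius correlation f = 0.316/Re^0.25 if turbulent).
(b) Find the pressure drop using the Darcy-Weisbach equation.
(a) Re = V·D/ν = 2.43·0.148/1.00e-06 = 359640 → turbulent (Re > 4000); f = 0.316/Re^0.25 = 0.316/359640^0.25 = 0.012904 (Blasius is strictly valid for Re ≲ 1e5; used here as the smooth-pipe estimate the problem specifies)
(b) Darcy-Weisbach: ΔP = f·(L/D)·½ρV²/1000 = 0.012904·(130/0.148)·½·1000·2.43²/1000 = 33.46 kPa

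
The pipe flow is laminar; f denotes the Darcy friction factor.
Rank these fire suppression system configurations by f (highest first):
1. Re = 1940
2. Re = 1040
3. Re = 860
Case 1: f = 0.03299
Case 2: f = 0.06154
Case 3: f = 0.07442
Ranking (highest first): 3, 2, 1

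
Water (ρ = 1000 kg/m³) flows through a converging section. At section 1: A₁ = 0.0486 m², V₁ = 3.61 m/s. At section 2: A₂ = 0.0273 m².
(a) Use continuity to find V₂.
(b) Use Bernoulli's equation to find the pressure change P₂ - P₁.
(a) Continuity: A₁V₁=A₂V₂ -> V₂=A₁V₁/A₂=0.0486*3.61/0.0273=6.43 m/s
(b) Bernoulli: P₂-P₁=0.5*rho*(V₁^2-V₂^2)/1000=0.5*1000*(3.61^2-6.43^2)/1000=-14.16 kPa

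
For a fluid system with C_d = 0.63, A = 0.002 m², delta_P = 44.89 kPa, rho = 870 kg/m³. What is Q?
Formula: Q = C_d A \sqrt{\frac{2 \Delta P}{\rho}}
Q = 0.63·0.002·√(2·(44.89·1000)/870)·1000 = 12.8 L/s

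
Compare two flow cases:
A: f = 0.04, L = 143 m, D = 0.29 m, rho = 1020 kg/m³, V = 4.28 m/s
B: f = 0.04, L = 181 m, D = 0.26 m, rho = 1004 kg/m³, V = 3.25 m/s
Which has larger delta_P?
delta_P(A) = 184.3 kPa, delta_P(B) = 147.7 kPa. Answer: A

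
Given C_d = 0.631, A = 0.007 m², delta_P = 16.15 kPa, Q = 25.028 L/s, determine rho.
Formula: Q = C_d A \sqrt{\frac{2 \Delta P}{\rho}}
Substituting knowns: 25.028 = 0.631·0.007·√(2·(16.15·1000)/rho)·1000
Solving for rho: rho = 2·(16.15·1000)/((25.028/1000)/(0.631·0.007))² = 1006 kg/m³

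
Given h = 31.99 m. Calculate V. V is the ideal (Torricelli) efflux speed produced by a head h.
Formula: V = \sqrt{2 g h}
V = √(2·9.81·31.99) = 25.05 m/s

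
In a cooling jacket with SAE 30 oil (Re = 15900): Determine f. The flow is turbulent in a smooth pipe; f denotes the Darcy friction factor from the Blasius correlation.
Formula: f = \frac{0.316}{Re^{0.25}}
f = 0.316/15900^0.25 = 0.02814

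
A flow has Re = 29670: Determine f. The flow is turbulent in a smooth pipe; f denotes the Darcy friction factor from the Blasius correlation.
Formula: f = \frac{0.316}{Re^{0.25}}
f = 0.316/29670^0.25 = 0.02408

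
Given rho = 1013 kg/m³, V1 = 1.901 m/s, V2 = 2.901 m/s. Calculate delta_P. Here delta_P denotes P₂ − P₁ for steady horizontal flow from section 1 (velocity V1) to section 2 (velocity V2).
Formula: \Delta P = \frac{1}{2} \rho (V_1^2 - V_2^2)
delta_P = 0.5·1013·(1.901² − 2.901²)/1000 = -2.432 kPa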